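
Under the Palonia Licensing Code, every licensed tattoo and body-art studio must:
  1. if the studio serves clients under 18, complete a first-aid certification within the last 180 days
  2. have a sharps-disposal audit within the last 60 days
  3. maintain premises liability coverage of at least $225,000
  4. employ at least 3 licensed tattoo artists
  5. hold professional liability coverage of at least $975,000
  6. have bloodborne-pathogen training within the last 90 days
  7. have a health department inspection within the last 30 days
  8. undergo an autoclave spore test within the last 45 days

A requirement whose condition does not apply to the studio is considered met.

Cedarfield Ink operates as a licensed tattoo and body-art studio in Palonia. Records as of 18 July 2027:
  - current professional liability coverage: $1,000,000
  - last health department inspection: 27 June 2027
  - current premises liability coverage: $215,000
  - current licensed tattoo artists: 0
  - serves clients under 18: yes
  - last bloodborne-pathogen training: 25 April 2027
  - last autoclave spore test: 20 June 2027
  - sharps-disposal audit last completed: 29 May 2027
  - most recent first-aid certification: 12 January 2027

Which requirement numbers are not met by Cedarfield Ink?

1, 3, 4

1. condition 'serves clients under 18' holds; first-aid certification 187 days ago vs limit 180 → not met
2. sharps-disposal audit 50 days ago vs limit 60 → met
3. premises liability coverage $215,000 < $225,000 → not met
4. licensed tattoo artists 0 < 3 → not met
5. professional liability coverage $1,000,000 ≥ $975,000 → met
6. bloodborne-pathogen training 84 days ago vs limit 90 → met
7. health department inspection 21 days ago vs limit 30 → met
8. autoclave spore test 28 days ago vs limit 45 → met
Not met: 1, 3, 4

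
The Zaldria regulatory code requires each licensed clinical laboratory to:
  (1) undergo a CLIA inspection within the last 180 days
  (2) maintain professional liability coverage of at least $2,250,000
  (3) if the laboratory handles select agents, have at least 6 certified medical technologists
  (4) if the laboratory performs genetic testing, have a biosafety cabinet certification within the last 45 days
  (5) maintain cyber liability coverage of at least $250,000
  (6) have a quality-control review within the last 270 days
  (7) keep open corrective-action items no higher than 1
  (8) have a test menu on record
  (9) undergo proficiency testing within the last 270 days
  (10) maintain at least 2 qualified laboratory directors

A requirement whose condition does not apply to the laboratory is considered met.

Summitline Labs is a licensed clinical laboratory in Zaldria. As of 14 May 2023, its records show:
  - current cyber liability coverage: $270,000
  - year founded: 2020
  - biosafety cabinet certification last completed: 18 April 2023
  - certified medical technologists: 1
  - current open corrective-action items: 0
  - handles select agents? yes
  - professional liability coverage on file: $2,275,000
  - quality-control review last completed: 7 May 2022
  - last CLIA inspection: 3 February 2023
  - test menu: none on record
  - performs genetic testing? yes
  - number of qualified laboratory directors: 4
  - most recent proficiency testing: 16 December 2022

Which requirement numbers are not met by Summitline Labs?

1. CLIA inspection 100 days ago vs limit 180 → met
2. professional liability coverage $2,275,000 ≥ $2,250,000 → met
3. condition 'handles select agents' holds; certified medical technologists 1 < 6 → not met
4. condition 'performs genetic testing' holds; biosafety cabinet certification 26 days ago vs limit 45 → met
5. cyber liability coverage $270,000 ≥ $250,000 → met
6. quality-control review 372 days ago vs limit 270 → not met
7. open corrective-action items 0 ≤ 1 → met
8. test menu absent → not met
9. proficiency testing 149 days ago vs limit 270 → met
10. qualified laboratory directors 4 ≥ 2 → met
Not met: 3, 6, 8

3, 6, 8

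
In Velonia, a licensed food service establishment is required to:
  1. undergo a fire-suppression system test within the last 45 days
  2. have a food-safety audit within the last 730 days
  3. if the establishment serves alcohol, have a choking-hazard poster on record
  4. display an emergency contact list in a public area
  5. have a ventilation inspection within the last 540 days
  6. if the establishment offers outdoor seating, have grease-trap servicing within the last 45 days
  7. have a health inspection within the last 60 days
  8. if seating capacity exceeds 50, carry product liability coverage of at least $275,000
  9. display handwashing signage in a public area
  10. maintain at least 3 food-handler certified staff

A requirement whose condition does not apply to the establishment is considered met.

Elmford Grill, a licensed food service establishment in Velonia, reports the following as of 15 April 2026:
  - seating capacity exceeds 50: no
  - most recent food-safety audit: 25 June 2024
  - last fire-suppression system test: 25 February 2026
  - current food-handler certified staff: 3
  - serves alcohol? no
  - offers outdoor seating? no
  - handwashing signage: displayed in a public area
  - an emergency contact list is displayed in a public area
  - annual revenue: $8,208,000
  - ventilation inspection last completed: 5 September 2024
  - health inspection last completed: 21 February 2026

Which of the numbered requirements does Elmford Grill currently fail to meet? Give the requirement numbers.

1. fire-suppression system test 49 days ago vs limit 45 → not met
2. food-safety audit 659 days ago vs limit 730 → met
3. condition 'serves alcohol' does not hold → requirement n/a → met
4. emergency contact list present → met
5. ventilation inspection 587 days ago vs limit 540 → not met
6. condition 'offers outdoor seating' does not hold → requirement n/a → met
7. health inspection 53 days ago vs limit 60 → met
8. condition 'seating capacity exceeds 50' does not hold → requirement n/a → met
9. handwashing signage present → met
10. food-handler certified staff 3 ≥ 3 → met
Not met: 1, 5

1, 5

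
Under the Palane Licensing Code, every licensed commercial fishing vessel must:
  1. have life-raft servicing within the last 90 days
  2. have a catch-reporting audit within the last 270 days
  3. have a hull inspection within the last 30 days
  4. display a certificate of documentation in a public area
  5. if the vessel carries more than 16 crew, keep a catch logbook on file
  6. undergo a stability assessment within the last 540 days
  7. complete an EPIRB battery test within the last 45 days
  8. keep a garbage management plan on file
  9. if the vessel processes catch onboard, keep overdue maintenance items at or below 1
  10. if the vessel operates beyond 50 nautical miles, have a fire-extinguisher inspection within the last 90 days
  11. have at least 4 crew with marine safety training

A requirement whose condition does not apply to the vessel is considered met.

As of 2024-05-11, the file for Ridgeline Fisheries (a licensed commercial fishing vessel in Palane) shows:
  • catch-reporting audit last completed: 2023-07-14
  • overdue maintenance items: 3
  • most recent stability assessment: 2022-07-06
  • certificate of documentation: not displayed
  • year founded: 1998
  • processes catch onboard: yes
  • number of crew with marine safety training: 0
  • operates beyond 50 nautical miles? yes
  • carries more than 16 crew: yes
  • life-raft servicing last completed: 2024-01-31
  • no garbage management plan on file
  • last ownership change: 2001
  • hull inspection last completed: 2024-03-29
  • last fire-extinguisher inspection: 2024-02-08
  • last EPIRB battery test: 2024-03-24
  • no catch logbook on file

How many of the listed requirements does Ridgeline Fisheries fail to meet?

1. life-raft servicing 101 days ago vs limit 90 → not met
2. catch-reporting audit 302 days ago vs limit 270 → not met
3. hull inspection 43 days ago vs limit 30 → not met
4. certificate of documentation absent → not met
5. condition 'carries more than 16 crew' holds; catch logbook absent → not met
6. stability assessment 675 days ago vs limit 540 → not met
7. EPIRB battery test 48 days ago vs limit 45 → not met
8. garbage management plan absent → not met
9. condition 'processes catch onboard' holds; overdue maintenance items 3 > 1 → not met
10. condition 'operates beyond 50 nautical miles' holds; fire-extinguisher inspection 93 days ago vs limit 90 → not met
11. crew with marine safety training 0 < 4 → not met
Not met: 11 of 11

11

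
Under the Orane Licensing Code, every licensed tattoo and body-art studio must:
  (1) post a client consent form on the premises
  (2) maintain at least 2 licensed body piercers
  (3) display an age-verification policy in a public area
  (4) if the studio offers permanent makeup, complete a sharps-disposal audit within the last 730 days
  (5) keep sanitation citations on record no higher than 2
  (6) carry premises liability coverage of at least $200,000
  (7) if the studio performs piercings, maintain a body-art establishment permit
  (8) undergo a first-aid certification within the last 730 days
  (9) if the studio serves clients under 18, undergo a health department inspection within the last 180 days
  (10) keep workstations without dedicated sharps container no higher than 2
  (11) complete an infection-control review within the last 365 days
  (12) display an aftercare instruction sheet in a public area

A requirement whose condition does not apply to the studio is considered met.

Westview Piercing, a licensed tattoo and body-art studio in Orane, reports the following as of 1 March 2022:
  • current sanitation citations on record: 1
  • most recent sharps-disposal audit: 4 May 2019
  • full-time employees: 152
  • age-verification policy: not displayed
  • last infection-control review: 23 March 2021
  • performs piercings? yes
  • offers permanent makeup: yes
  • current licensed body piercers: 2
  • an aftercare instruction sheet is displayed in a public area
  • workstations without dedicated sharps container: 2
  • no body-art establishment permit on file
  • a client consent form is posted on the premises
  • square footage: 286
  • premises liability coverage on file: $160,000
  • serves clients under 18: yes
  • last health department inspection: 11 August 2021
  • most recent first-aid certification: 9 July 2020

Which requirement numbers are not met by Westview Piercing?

3, 4, 6, 7, 9

1. client consent form present → met
2. licensed body piercers 2 ≥ 2 → met
3. age-verification policy absent → not met
4. condition 'offers permanent makeup' holds; sharps-disposal audit 1032 days ago vs limit 730 → not met
5. sanitation citations on record 1 ≤ 2 → met
6. premises liability coverage $160,000 < $200,000 → not met
7. condition 'performs piercings' holds; body-art establishment permit absent → not met
8. first-aid certification 600 days ago vs limit 730 → met
9. condition 'serves clients under 18' holds; health department inspection 202 days ago vs limit 180 → not met
10. workstations without dedicated sharps container 2 ≤ 2 → met
11. infection-control review 343 days ago vs limit 365 → met
12. aftercare instruction sheet present → met
Not met: 3, 4, 6, 7, 9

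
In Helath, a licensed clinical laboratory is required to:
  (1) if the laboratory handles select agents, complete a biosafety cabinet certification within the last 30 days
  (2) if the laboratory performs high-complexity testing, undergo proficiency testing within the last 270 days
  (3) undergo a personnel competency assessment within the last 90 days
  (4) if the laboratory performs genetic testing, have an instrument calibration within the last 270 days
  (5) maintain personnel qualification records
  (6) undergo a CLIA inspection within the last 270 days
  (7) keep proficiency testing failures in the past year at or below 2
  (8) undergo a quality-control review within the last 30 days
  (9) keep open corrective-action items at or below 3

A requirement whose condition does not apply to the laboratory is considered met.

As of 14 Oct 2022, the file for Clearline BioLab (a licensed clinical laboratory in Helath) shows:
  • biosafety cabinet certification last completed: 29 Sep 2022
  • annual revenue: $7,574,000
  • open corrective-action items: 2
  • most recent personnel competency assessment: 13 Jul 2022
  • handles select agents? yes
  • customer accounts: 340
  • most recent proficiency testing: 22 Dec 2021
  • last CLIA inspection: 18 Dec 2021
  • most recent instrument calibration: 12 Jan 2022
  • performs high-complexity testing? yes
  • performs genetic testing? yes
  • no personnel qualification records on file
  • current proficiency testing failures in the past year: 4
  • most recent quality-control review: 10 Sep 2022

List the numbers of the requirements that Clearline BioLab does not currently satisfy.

1. condition 'handles select agents' holds; biosafety cabinet certification 15 days ago vs limit 30 → met
2. condition 'performs high-complexity testing' holds; proficiency testing 296 days ago vs limit 270 → not met
3. personnel competency assessment 93 days ago vs limit 90 → not met
4. condition 'performs genetic testing' holds; instrument calibration 275 days ago vs limit 270 → not met
5. personnel qualification records absent → not met
6. CLIA inspection 300 days ago vs limit 270 → not met
7. proficiency testing failures in the past year 4 > 2 → not met
8. quality-control review 34 days ago vs limit 30 → not met
9. open corrective-action items 2 ≤ 3 → met
Not met: 2, 3, 4, 5, 6, 7, 8

2, 3, 4, 5, 6, 7, 8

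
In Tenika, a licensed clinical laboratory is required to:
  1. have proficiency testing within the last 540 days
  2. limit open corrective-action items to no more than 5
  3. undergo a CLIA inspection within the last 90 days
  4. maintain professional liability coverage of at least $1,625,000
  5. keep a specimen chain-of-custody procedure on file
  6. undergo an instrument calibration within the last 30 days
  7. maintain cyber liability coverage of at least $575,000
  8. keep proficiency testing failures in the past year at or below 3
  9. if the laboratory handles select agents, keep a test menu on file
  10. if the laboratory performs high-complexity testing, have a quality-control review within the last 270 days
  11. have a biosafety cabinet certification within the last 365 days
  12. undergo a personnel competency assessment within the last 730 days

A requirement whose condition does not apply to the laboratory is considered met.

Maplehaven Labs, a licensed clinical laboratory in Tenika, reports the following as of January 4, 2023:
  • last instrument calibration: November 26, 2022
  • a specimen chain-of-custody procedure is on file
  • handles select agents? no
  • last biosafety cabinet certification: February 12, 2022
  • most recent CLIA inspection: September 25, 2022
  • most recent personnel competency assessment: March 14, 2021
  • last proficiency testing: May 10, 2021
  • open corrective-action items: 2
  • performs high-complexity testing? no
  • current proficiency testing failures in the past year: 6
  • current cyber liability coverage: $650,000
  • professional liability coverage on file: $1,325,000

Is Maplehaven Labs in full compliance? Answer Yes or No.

No

1. proficiency testing 604 days ago vs limit 540 → not met
2. open corrective-action items 2 ≤ 5 → met
3. CLIA inspection 101 days ago vs limit 90 → not met
4. professional liability coverage $1,325,000 < $1,625,000 → not met
5. specimen chain-of-custody procedure present → met
6. instrument calibration 39 days ago vs limit 30 → not met
7. cyber liability coverage $650,000 ≥ $575,000 → met
8. proficiency testing failures in the past year 6 > 3 → not met
9. condition 'handles select agents' does not hold → requirement n/a → met
10. condition 'performs high-complexity testing' does not hold → requirement n/a → met
11. biosafety cabinet certification 326 days ago vs limit 365 → met
12. personnel competency assessment 661 days ago vs limit 730 → met
Not met: 1, 3, 4, 6, 8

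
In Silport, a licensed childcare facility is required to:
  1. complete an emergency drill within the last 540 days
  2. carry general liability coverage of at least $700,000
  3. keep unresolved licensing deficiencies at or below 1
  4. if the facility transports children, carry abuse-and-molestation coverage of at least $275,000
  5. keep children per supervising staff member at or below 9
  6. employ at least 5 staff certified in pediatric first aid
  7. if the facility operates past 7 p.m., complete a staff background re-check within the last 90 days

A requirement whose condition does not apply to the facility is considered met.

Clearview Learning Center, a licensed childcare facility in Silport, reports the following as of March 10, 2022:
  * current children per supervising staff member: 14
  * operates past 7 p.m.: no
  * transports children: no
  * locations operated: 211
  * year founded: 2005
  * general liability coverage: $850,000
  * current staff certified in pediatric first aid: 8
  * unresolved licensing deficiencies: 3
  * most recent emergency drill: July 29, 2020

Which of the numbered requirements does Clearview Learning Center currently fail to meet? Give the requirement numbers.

1, 3, 5

1. emergency drill 589 days ago vs limit 540 → not met
2. general liability coverage $850,000 ≥ $700,000 → met
3. unresolved licensing deficiencies 3 > 1 → not met
4. condition 'transports children' does not hold → requirement n/a → met
5. children per supervising staff member 14 > 9 → not met
6. staff certified in pediatric first aid 8 ≥ 5 → met
7. condition 'operates past 7 p.m.' does not hold → requirement n/a → met
Not met: 1, 3, 5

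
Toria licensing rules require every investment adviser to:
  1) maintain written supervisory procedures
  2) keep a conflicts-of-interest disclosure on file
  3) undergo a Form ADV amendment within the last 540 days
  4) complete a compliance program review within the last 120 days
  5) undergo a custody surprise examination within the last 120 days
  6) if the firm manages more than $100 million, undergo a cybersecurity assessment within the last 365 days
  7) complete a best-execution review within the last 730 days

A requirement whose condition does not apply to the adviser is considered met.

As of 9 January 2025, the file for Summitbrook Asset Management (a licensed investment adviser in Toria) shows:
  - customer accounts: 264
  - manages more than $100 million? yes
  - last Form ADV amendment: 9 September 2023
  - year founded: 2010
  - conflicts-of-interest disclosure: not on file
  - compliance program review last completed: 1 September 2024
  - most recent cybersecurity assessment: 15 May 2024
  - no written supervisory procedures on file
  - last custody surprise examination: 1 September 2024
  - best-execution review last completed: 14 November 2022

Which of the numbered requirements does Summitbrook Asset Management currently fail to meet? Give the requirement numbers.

1, 2, 4, 5, 7

1. written supervisory procedures absent → not met
2. conflicts-of-interest disclosure absent → not met
3. Form ADV amendment 488 days ago vs limit 540 → met
4. compliance program review 130 days ago vs limit 120 → not met
5. custody surprise examination 130 days ago vs limit 120 → not met
6. condition 'manages more than $100 million' holds; cybersecurity assessment 239 days ago vs limit 365 → met
7. best-execution review 787 days ago vs limit 730 → not met
Not met: 1, 2, 4, 5, 7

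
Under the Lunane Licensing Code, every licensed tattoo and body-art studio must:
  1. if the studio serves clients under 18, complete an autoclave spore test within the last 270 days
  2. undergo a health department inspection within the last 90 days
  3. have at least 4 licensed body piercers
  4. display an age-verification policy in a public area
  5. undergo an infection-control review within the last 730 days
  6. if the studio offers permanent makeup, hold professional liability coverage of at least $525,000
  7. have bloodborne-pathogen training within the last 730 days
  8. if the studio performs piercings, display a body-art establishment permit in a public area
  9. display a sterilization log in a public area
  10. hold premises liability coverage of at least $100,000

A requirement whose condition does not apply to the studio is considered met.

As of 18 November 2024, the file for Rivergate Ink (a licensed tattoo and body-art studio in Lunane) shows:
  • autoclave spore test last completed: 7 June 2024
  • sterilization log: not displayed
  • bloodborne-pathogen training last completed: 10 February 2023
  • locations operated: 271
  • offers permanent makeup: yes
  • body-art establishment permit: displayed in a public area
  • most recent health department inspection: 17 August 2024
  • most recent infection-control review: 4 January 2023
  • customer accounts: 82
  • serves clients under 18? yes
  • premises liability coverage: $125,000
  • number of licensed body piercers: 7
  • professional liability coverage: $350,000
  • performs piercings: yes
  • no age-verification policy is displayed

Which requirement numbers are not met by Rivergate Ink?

2, 4, 6, 9

1. condition 'serves clients under 18' holds; autoclave spore test 164 days ago vs limit 270 → met
2. health department inspection 93 days ago vs limit 90 → not met
3. licensed body piercers 7 ≥ 4 → met
4. age-verification policy absent → not met
5. infection-control review 684 days ago vs limit 730 → met
6. condition 'offers permanent makeup' holds; professional liability coverage $350,000 < $525,000 → not met
7. bloodborne-pathogen training 647 days ago vs limit 730 → met
8. condition 'performs piercings' holds; body-art establishment permit present → met
9. sterilization log absent → not met
10. premises liability coverage $125,000 ≥ $100,000 → met
Not met: 2, 4, 6, 9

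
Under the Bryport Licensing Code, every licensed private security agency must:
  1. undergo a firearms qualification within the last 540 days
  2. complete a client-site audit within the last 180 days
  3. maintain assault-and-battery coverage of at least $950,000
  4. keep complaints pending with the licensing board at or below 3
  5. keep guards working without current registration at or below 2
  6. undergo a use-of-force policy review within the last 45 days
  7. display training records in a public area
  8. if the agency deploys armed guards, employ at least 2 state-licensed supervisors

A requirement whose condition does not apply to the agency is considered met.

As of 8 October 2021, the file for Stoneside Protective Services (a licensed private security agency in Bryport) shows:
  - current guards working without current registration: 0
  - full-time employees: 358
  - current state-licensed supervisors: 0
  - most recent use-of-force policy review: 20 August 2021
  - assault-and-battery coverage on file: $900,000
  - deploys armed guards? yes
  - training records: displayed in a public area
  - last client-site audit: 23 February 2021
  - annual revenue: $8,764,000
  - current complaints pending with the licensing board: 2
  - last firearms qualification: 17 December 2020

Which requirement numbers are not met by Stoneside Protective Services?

2, 3, 6, 8

1. firearms qualification 295 days ago vs limit 540 → met
2. client-site audit 227 days ago vs limit 180 → not met
3. assault-and-battery coverage $900,000 < $950,000 → not met
4. complaints pending with the licensing board 2 ≤ 3 → met
5. guards working without current registration 0 ≤ 2 → met
6. use-of-force policy review 49 days ago vs limit 45 → not met
7. training records present → met
8. condition 'deploys armed guards' holds; state-licensed supervisors 0 < 2 → not met
Not met: 2, 3, 6, 8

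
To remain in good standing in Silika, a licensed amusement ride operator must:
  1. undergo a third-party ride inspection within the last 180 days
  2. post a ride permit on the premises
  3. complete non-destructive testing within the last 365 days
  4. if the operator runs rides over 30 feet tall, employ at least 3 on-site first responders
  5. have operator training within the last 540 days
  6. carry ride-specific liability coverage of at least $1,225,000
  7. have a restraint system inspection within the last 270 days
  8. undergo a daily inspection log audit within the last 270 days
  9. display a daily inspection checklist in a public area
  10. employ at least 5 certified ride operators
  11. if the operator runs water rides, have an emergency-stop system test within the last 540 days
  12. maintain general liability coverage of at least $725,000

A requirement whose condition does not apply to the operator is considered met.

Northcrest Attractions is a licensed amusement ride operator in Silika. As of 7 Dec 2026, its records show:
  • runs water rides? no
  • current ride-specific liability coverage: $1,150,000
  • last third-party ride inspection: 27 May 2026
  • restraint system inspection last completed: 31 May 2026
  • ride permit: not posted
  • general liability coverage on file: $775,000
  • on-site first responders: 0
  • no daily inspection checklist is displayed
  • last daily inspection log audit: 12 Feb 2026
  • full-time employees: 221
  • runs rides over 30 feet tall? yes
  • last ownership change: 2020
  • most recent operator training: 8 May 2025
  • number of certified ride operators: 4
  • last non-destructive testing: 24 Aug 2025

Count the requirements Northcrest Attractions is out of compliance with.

9

1. third-party ride inspection 194 days ago vs limit 180 → not met
2. ride permit absent → not met
3. non-destructive testing 470 days ago vs limit 365 → not met
4. condition 'runs rides over 30 feet tall' holds; on-site first responders 0 < 3 → not met
5. operator training 578 days ago vs limit 540 → not met
6. ride-specific liability coverage $1,150,000 < $1,225,000 → not met
7. restraint system inspection 190 days ago vs limit 270 → met
8. daily inspection log audit 298 days ago vs limit 270 → not met
9. daily inspection checklist absent → not met
10. certified ride operators 4 < 5 → not met
11. condition 'runs water rides' does not hold → requirement n/a → met
12. general liability coverage $775,000 ≥ $725,000 → met
Not met: 9 of 12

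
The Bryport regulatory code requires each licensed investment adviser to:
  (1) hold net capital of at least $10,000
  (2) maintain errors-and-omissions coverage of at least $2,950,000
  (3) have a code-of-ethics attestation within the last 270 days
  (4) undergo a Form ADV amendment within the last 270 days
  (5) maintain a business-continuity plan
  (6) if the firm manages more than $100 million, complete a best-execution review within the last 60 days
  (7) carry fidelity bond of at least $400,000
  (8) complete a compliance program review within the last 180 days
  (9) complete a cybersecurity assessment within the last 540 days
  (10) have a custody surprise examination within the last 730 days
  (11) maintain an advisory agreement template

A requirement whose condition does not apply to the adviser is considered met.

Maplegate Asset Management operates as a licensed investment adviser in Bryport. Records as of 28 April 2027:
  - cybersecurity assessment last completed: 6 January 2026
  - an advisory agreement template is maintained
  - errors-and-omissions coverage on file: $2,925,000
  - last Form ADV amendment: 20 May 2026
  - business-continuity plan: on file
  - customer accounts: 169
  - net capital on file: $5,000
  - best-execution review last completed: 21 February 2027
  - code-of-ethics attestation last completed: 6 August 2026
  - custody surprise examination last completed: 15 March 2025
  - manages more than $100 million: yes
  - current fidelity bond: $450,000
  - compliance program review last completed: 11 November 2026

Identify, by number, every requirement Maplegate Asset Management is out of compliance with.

1. net capital $5,000 < $10,000 → not met
2. errors-and-omissions coverage $2,925,000 < $2,950,000 → not met
3. code-of-ethics attestation 265 days ago vs limit 270 → met
4. Form ADV amendment 343 days ago vs limit 270 → not met
5. business-continuity plan present → met
6. condition 'manages more than $100 million' holds; best-execution review 66 days ago vs limit 60 → not met
7. fidelity bond $450,000 ≥ $400,000 → met
8. compliance program review 168 days ago vs limit 180 → met
9. cybersecurity assessment 477 days ago vs limit 540 → met
10. custody surprise examination 774 days ago vs limit 730 → not met
11. advisory agreement template present → met
Not met: 1, 2, 4, 6, 10

1, 2, 4, 6, 10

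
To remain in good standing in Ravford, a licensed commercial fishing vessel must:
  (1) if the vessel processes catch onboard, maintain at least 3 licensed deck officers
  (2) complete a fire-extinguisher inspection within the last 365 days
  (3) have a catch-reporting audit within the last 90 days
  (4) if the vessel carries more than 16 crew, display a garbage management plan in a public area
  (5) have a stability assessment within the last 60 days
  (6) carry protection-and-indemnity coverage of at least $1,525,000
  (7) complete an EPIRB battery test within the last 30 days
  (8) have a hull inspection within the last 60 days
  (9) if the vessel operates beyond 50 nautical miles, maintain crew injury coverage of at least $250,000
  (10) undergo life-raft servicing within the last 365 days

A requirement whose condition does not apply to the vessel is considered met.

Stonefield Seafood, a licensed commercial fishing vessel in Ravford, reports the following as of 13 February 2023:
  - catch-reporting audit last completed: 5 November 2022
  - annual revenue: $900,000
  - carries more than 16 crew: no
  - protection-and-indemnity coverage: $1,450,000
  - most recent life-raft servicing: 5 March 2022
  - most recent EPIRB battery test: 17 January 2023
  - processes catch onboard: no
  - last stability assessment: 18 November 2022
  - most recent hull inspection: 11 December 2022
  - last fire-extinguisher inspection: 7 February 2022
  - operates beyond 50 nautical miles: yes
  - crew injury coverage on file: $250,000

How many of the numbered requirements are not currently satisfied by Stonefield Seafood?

5

1. condition 'processes catch onboard' does not hold → requirement n/a → met
2. fire-extinguisher inspection 371 days ago vs limit 365 → not met
3. catch-reporting audit 100 days ago vs limit 90 → not met
4. condition 'carries more than 16 crew' does not hold → requirement n/a → met
5. stability assessment 87 days ago vs limit 60 → not met
6. protection-and-indemnity coverage $1,450,000 < $1,525,000 → not met
7. EPIRB battery test 27 days ago vs limit 30 → met
8. hull inspection 64 days ago vs limit 60 → not met
9. condition 'operates beyond 50 nautical miles' holds; crew injury coverage $250,000 ≥ $250,000 → met
10. life-raft servicing 345 days ago vs limit 365 → met
Not met: 5 of 10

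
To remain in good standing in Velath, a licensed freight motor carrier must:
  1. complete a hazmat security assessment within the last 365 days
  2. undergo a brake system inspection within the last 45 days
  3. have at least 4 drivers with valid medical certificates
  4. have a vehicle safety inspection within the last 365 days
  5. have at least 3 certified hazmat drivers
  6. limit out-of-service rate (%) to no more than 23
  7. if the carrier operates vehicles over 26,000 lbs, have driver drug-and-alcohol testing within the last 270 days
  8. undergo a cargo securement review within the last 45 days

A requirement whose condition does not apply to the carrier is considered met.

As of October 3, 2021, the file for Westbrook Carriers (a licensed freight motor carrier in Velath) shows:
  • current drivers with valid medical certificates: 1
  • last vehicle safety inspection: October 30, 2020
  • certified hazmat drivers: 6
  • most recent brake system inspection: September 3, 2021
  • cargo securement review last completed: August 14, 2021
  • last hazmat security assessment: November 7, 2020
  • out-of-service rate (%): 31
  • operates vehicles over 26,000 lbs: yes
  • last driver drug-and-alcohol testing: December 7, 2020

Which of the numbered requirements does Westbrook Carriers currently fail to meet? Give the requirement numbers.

3, 6, 7, 8

1. hazmat security assessment 330 days ago vs limit 365 → met
2. brake system inspection 30 days ago vs limit 45 → met
3. drivers with valid medical certificates 1 < 4 → not met
4. vehicle safety inspection 338 days ago vs limit 365 → met
5. certified hazmat drivers 6 ≥ 3 → met
6. out-of-service rate (%) 31 > 23 → not met
7. condition 'operates vehicles over 26,000 lbs' holds; driver drug-and-alcohol testing 300 days ago vs limit 270 → not met
8. cargo securement review 50 days ago vs limit 45 → not met
Not met: 3, 6, 7, 8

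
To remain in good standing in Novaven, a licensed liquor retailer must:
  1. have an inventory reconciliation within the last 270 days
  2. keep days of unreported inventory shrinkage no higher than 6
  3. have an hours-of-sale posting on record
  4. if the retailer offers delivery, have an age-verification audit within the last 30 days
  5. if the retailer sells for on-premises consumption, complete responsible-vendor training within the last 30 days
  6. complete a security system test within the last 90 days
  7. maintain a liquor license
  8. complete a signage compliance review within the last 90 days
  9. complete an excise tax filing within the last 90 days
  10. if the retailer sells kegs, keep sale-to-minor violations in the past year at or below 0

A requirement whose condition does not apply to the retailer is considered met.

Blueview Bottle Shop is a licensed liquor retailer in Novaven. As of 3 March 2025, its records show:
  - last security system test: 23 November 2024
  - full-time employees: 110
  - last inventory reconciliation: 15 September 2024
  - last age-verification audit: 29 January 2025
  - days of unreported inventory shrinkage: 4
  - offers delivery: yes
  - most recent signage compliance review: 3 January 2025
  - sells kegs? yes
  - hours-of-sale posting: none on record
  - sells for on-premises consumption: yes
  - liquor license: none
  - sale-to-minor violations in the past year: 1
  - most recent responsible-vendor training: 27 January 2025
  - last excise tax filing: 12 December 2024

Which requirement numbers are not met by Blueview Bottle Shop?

1. inventory reconciliation 169 days ago vs limit 270 → met
2. days of unreported inventory shrinkage 4 ≤ 6 → met
3. hours-of-sale posting absent → not met
4. condition 'offers delivery' holds; age-verification audit 33 days ago vs limit 30 → not met
5. condition 'sells for on-premises consumption' holds; responsible-vendor training 35 days ago vs limit 30 → not met
6. security system test 100 days ago vs limit 90 → not met
7. liquor license absent → not met
8. signage compliance review 59 days ago vs limit 90 → met
9. excise tax filing 81 days ago vs limit 90 → met
10. condition 'sells kegs' holds; sale-to-minor violations in the past year 1 > 0 → not met
Not met: 3, 4, 5, 6, 7, 10

3, 4, 5, 6, 7, 10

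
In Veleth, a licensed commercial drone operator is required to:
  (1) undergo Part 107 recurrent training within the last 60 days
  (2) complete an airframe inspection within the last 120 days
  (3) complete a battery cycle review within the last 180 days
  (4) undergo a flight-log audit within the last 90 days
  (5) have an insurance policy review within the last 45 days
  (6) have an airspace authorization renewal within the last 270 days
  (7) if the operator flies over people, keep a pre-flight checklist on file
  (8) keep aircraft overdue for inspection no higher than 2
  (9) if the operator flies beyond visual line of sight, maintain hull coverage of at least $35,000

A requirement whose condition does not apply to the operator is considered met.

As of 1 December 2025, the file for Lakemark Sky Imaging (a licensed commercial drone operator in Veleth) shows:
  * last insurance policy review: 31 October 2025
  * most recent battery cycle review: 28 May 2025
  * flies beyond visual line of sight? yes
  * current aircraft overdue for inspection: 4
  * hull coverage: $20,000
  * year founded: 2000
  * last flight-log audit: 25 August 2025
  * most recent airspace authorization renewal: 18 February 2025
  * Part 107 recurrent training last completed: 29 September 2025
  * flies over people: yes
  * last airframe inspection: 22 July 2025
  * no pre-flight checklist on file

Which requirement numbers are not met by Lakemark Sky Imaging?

1. Part 107 recurrent training 63 days ago vs limit 60 → not met
2. airframe inspection 132 days ago vs limit 120 → not met
3. battery cycle review 187 days ago vs limit 180 → not met
4. flight-log audit 98 days ago vs limit 90 → not met
5. insurance policy review 31 days ago vs limit 45 → met
6. airspace authorization renewal 286 days ago vs limit 270 → not met
7. condition 'flies over people' holds; pre-flight checklist absent → not met
8. aircraft overdue for inspection 4 > 2 → not met
9. condition 'flies beyond visual line of sight' holds; hull coverage $20,000 < $35,000 → not met
Not met: 1, 2, 3, 4, 6, 7, 8, 9

1, 2, 3, 4, 6, 7, 8, 9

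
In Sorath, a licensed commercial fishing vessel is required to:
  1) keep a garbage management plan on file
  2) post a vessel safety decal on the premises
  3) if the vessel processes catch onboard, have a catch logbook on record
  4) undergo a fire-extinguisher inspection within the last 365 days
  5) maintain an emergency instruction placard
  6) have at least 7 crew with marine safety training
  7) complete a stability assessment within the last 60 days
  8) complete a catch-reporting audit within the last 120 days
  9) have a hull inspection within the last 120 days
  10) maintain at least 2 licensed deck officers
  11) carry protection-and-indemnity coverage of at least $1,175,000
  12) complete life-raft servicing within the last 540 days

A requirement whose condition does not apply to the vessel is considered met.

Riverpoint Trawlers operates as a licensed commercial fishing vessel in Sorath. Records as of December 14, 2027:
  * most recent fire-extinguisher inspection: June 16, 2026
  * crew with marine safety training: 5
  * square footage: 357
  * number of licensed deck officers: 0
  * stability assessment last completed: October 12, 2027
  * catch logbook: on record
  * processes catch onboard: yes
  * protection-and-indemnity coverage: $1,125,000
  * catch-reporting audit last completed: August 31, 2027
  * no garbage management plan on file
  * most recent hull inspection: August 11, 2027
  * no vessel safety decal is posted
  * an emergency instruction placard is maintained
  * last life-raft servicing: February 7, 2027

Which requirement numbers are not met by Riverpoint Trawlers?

1. garbage management plan absent → not met
2. vessel safety decal absent → not met
3. condition 'processes catch onboard' holds; catch logbook present → met
4. fire-extinguisher inspection 546 days ago vs limit 365 → not met
5. emergency instruction placard present → met
6. crew with marine safety training 5 < 7 → not met
7. stability assessment 63 days ago vs limit 60 → not met
8. catch-reporting audit 105 days ago vs limit 120 → met
9. hull inspection 125 days ago vs limit 120 → not met
10. licensed deck officers 0 < 2 → not met
11. protection-and-indemnity coverage $1,125,000 < $1,175,000 → not met
12. life-raft servicing 310 days ago vs limit 540 → met
Not met: 1, 2, 4, 6, 7, 9, 10, 11

1, 2, 4, 6, 7, 9, 10, 11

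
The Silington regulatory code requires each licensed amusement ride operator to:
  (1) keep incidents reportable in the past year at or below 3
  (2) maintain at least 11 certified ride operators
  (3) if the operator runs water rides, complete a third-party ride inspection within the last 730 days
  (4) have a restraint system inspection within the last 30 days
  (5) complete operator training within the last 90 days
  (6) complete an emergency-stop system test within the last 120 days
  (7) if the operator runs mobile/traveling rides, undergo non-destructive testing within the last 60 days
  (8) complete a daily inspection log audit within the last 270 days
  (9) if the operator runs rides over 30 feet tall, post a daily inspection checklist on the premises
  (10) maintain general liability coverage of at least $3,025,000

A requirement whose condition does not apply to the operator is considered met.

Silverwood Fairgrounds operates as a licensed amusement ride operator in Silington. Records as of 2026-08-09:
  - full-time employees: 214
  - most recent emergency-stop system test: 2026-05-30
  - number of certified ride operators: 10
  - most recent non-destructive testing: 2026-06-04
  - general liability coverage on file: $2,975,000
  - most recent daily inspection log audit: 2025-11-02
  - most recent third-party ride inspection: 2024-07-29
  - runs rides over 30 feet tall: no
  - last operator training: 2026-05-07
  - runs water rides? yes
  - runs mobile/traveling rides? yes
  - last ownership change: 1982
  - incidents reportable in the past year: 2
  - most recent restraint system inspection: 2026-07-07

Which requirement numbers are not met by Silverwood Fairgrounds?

2, 3, 4, 5, 7, 8, 10

1. incidents reportable in the past year 2 ≤ 3 → met
2. certified ride operators 10 < 11 → not met
3. condition 'runs water rides' holds; third-party ride inspection 741 days ago vs limit 730 → not met
4. restraint system inspection 33 days ago vs limit 30 → not met
5. operator training 94 days ago vs limit 90 → not met
6. emergency-stop system test 71 days ago vs limit 120 → met
7. condition 'runs mobile/traveling rides' holds; non-destructive testing 66 days ago vs limit 60 → not met
8. daily inspection log audit 280 days ago vs limit 270 → not met
9. condition 'runs rides over 30 feet tall' does not hold → requirement n/a → met
10. general liability coverage $2,975,000 < $3,025,000 → not met
Not met: 2, 3, 4, 5, 7, 8, 10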